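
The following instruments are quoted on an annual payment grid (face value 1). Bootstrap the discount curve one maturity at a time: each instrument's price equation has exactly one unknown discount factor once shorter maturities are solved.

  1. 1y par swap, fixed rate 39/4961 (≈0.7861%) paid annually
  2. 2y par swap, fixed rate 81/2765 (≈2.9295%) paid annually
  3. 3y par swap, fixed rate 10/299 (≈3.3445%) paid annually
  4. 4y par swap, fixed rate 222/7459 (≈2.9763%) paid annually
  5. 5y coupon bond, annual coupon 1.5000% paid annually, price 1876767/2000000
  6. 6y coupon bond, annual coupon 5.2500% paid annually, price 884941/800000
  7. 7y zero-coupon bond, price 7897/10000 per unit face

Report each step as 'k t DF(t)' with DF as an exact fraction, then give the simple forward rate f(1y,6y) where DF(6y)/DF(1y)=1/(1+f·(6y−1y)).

step 1 [1y] swap r/1=39/4961: DF=(1 − 39/4961·(0))/(1+39/4961) = 4961/5000 ≈ 0.992200
step 2 [2y] swap r/1=81/2765: DF=(1 − 81/2765·(0.992200))/(1+81/2765) = 9433/10000 ≈ 0.943300
step 3 [3y] swap r/1=10/299: DF=(1 − 10/299·(0.992200+0.943300))/(1+10/299) = 181/200 ≈ 0.905000
step 4 [4y] swap r/1=222/7459: DF=(1 − 222/7459·(0.992200+0.943300+0.905000))/(1+222/7459) = 889/1000 ≈ 0.889000
step 5 [5y] bond c/1=3/200: DF=(1876767/2000000 − 3/200·(0.992200+0.943300+0.905000+0.889000))/(1+3/200) = 4347/5000 ≈ 0.869400
step 6 [6y] bond c/1=21/400: DF=(884941/800000 − 21/400·(0.992200+0.943300+0.905000+0.889000+0.869400))/(1+21/400) = 1027/1250 ≈ 0.821600
step 7 [7y] zero: DF = P = 7897/10000 ≈ 0.789700

1 1 4961/5000
2 2 9433/10000
3 3 181/200
4 4 889/1000
5 5 4347/5000
6 6 1027/1250
7 7 7897/10000
f(1y,6y) = ((4961/5000)/(1027/1250) − 1)/(5) = 853/20540 ≈ 4.1529%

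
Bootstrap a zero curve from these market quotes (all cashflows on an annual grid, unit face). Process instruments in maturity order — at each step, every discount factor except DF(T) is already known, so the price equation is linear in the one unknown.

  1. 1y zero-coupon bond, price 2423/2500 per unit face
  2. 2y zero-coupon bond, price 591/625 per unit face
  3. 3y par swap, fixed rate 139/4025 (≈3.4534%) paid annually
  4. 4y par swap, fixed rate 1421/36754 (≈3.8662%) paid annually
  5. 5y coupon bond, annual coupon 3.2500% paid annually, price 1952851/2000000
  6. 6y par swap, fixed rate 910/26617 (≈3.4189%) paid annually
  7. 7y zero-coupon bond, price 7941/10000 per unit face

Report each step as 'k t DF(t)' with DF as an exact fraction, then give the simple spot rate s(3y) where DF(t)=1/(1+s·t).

1 1 2423/2500
2 2 591/625
3 3 9027/10000
4 4 8579/10000
5 5 83/100
6 6 409/500
7 7 7941/10000
s(3y) = (1/(9027/10000) − 1)/(3) = 973/27081 ≈ 3.5929%

step 1 [1y] zero: DF = P = 2423/2500 ≈ 0.969200
step 2 [2y] zero: DF = P = 591/625 ≈ 0.945600
step 3 [3y] swap r/1=139/4025: DF=(1 − 139/4025·(0.969200+0.945600))/(1+139/4025) = 9027/10000 ≈ 0.902700
step 4 [4y] swap r/1=1421/36754: DF=(1 − 1421/36754·(0.969200+0.945600+0.902700))/(1+1421/36754) = 8579/10000 ≈ 0.857900
step 5 [5y] bond c/1=13/400: DF=(1952851/2000000 − 13/400·(0.969200+0.945600+0.902700+0.857900))/(1+13/400) = 83/100 ≈ 0.830000
step 6 [6y] swap r/1=910/26617: DF=(1 − 910/26617·(0.969200+0.945600+0.902700+0.857900+0.830000))/(1+910/26617) = 409/500 ≈ 0.818000
step 7 [7y] zero: DF = P = 7941/10000 ≈ 0.794100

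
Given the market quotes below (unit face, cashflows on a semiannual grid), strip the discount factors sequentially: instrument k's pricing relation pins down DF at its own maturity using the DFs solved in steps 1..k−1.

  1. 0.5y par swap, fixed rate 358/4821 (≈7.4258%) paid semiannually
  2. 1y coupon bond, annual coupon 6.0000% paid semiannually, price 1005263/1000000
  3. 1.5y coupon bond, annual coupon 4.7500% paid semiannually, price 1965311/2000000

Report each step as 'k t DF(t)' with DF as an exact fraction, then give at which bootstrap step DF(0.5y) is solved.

step 1 [0.5y] swap r/2=179/4821: DF=(1 − 179/4821·(0))/(1+179/4821) = 4821/5000 ≈ 0.964200
step 2 [1y] bond c/2=3/100: DF=(1005263/1000000 − 3/100·(0.964200))/(1+3/100) = 9479/10000 ≈ 0.947900
step 3 [1.5y] bond c/2=19/800: DF=(1965311/2000000 − 19/800·(0.964200+0.947900))/(1+19/800) = 1831/2000 ≈ 0.915500

1 1/2 4821/5000
2 1 9479/10000
3 3/2 1831/2000
DF(0.5y) is solved at step 1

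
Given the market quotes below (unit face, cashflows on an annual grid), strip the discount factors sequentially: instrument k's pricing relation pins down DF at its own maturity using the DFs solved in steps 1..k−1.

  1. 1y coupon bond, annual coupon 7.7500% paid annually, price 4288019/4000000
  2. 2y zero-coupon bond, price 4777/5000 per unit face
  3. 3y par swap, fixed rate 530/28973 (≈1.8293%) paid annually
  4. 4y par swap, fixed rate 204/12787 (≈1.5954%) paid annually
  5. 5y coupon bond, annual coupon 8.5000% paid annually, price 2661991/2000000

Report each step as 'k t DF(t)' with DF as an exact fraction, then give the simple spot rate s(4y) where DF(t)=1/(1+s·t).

step 1 [1y] bond c/1=31/400: DF=(4288019/4000000 − 31/400·(0))/(1+31/400) = 9949/10000 ≈ 0.994900
step 2 [2y] zero: DF = P = 4777/5000 ≈ 0.955400
step 3 [3y] swap r/1=530/28973: DF=(1 − 530/28973·(0.994900+0.955400))/(1+530/28973) = 947/1000 ≈ 0.947000
step 4 [4y] swap r/1=204/12787: DF=(1 − 204/12787·(0.994900+0.955400+0.947000))/(1+204/12787) = 2347/2500 ≈ 0.938800
step 5 [5y] bond c/1=17/200: DF=(2661991/2000000 − 17/200·(0.994900+0.955400+0.947000+0.938800))/(1+17/200) = 4631/5000 ≈ 0.926200

1 1 9949/10000
2 2 4777/5000
3 3 947/1000
4 4 2347/2500
5 5 4631/5000
s(4y) = (1/(2347/2500) − 1)/(4) = 153/9388 ≈ 1.6297%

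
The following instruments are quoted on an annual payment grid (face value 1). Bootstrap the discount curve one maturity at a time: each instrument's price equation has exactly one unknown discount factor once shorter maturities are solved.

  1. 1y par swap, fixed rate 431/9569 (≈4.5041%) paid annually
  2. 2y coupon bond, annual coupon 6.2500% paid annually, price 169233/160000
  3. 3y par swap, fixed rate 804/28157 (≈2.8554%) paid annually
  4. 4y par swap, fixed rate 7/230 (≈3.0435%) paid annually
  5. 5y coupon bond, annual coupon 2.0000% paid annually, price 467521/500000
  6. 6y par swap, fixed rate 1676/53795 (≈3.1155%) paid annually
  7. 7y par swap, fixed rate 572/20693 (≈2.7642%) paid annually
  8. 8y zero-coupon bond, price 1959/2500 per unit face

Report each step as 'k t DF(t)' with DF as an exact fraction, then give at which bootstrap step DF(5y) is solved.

step 1 [1y] swap r/1=431/9569: DF=(1 − 431/9569·(0))/(1+431/9569) = 9569/10000 ≈ 0.956900
step 2 [2y] bond c/1=1/16: DF=(169233/160000 − 1/16·(0.956900))/(1+1/16) = 587/625 ≈ 0.939200
step 3 [3y] swap r/1=804/28157: DF=(1 − 804/28157·(0.956900+0.939200))/(1+804/28157) = 2299/2500 ≈ 0.919600
step 4 [4y] swap r/1=7/230: DF=(1 − 7/230·(0.956900+0.939200+0.919600))/(1+7/230) = 8873/10000 ≈ 0.887300
step 5 [5y] bond c/1=1/50: DF=(467521/500000 − 1/50·(0.956900+0.939200+0.919600+0.887300))/(1+1/50) = 8441/10000 ≈ 0.844100
step 6 [6y] swap r/1=1676/53795: DF=(1 − 1676/53795·(0.956900+0.939200+0.919600+0.887300+0.844100))/(1+1676/53795) = 2081/2500 ≈ 0.832400
step 7 [7y] swap r/1=572/20693: DF=(1 − 572/20693·(0.956900+0.939200+0.919600+0.887300+0.844100+0.832400))/(1+572/20693) = 2071/2500 ≈ 0.828400
step 8 [8y] zero: DF = P = 1959/2500 ≈ 0.783600

1 1 9569/10000
2 2 587/625
3 3 2299/2500
4 4 8873/10000
5 5 8441/10000
6 6 2081/2500
7 7 2071/2500
8 8 1959/2500
DF(5y) is solved at step 5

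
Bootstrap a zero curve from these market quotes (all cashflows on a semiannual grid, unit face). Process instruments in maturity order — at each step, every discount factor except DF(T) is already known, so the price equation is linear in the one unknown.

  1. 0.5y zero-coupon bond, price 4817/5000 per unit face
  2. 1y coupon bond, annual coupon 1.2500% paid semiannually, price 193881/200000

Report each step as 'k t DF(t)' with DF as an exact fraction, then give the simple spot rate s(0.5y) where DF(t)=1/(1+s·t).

step 1 [0.5y] zero: DF = P = 4817/5000 ≈ 0.963400
step 2 [1y] bond c/2=1/160: DF=(193881/200000 − 1/160·(0.963400))/(1+1/160) = 4787/5000 ≈ 0.957400

1 1/2 4817/5000
2 1 4787/5000
s(0.5y) = (1/(4817/5000) − 1)/(1/2) = 366/4817 ≈ 7.5981%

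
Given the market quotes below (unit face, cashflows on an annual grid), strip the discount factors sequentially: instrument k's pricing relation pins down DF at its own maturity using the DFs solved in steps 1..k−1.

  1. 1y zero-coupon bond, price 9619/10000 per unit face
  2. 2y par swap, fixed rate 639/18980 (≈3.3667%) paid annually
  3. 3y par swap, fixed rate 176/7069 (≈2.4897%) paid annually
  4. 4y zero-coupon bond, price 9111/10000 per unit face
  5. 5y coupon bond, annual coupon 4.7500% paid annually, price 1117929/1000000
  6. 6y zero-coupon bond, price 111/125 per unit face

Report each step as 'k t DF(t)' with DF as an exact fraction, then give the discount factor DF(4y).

1 1 9619/10000
2 2 9361/10000
3 3 581/625
4 4 9111/10000
5 5 8977/10000
6 6 111/125
DF(4y) = 9111/10000 ≈ 0.911100

step 1 [1y] zero: DF = P = 9619/10000 ≈ 0.961900
step 2 [2y] swap r/1=639/18980: DF=(1 − 639/18980·(0.961900))/(1+639/18980) = 9361/10000 ≈ 0.936100
step 3 [3y] swap r/1=176/7069: DF=(1 − 176/7069·(0.961900+0.936100))/(1+176/7069) = 581/625 ≈ 0.929600
step 4 [4y] zero: DF = P = 9111/10000 ≈ 0.911100
step 5 [5y] bond c/1=19/400: DF=(1117929/1000000 − 19/400·(0.961900+0.936100+0.929600+0.911100))/(1+19/400) = 8977/10000 ≈ 0.897700
step 6 [6y] zero: DF = P = 111/125 ≈ 0.888000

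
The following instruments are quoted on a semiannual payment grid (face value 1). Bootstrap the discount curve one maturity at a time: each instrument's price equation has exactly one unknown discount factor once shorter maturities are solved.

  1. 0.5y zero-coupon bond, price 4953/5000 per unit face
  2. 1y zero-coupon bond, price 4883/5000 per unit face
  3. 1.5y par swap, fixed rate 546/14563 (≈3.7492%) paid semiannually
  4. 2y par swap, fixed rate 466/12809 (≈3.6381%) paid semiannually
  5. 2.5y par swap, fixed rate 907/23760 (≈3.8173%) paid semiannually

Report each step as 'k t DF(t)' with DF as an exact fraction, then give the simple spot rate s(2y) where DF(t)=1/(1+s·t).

step 1 [0.5y] zero: DF = P = 4953/5000 ≈ 0.990600
step 2 [1y] zero: DF = P = 4883/5000 ≈ 0.976600
step 3 [1.5y] swap r/2=273/14563: DF=(1 − 273/14563·(0.990600+0.976600))/(1+273/14563) = 4727/5000 ≈ 0.945400
step 4 [2y] swap r/2=233/12809: DF=(1 − 233/12809·(0.990600+0.976600+0.945400))/(1+233/12809) = 9301/10000 ≈ 0.930100
step 5 [2.5y] swap r/2=907/47520: DF=(1 − 907/47520·(0.990600+0.976600+0.945400+0.930100))/(1+907/47520) = 9093/10000 ≈ 0.909300

1 1/2 4953/5000
2 1 4883/5000
3 3/2 4727/5000
4 2 9301/10000
5 5/2 9093/10000
s(2y) = (1/(9301/10000) − 1)/(2) = 699/18602 ≈ 3.7577%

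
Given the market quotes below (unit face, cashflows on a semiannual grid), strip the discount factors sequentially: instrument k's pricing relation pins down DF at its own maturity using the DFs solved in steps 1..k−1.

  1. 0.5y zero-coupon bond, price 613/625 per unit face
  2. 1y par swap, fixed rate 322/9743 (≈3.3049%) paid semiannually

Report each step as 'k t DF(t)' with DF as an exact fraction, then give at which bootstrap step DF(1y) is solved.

1 1/2 613/625
2 1 4839/5000
DF(1y) is solved at step 2

step 1 [0.5y] zero: DF = P = 613/625 ≈ 0.980800
step 2 [1y] swap r/2=161/9743: DF=(1 − 161/9743·(0.980800))/(1+161/9743) = 4839/5000 ≈ 0.967800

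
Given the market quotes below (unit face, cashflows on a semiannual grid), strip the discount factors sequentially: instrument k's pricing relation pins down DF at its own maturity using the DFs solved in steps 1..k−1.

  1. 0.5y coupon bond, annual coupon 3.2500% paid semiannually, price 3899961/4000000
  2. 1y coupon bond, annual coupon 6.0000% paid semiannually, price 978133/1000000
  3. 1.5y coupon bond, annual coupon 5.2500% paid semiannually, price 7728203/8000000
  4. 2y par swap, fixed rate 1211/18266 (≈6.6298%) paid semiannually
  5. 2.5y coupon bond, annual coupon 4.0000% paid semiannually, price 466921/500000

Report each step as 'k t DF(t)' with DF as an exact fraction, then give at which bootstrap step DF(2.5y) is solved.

1 1/2 4797/5000
2 1 9217/10000
3 3/2 2233/2500
4 2 8789/10000
5 5/2 8439/10000
DF(2.5y) is solved at step 5

step 1 [0.5y] bond c/2=13/800: DF=(3899961/4000000 − 13/800·(0))/(1+13/800) = 4797/5000 ≈ 0.959400
step 2 [1y] bond c/2=3/100: DF=(978133/1000000 − 3/100·(0.959400))/(1+3/100) = 9217/10000 ≈ 0.921700
step 3 [1.5y] bond c/2=21/800: DF=(7728203/8000000 − 21/800·(0.959400+0.921700))/(1+21/800) = 2233/2500 ≈ 0.893200
step 4 [2y] swap r/2=1211/36532: DF=(1 − 1211/36532·(0.959400+0.921700+0.893200))/(1+1211/36532) = 8789/10000 ≈ 0.878900
step 5 [2.5y] bond c/2=1/50: DF=(466921/500000 − 1/50·(0.959400+0.921700+0.893200+0.878900))/(1+1/50) = 8439/10000 ≈ 0.843900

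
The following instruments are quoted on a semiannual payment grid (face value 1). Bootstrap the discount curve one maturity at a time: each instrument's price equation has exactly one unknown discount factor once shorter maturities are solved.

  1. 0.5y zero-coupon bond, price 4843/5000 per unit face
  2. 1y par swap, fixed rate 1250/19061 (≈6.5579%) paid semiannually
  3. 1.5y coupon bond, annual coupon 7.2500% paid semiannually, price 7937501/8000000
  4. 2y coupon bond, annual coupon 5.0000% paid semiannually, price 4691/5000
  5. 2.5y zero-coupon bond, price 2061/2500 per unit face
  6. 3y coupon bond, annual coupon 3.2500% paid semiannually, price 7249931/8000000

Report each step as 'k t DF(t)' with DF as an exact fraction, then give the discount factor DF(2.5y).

1 1/2 4843/5000
2 1 15/16
3 3/2 2227/2500
4 2 8471/10000
5 5/2 2061/2500
6 3 8203/10000
DF(2.5y) = 2061/2500 ≈ 0.824400

step 1 [0.5y] zero: DF = P = 4843/5000 ≈ 0.968600
step 2 [1y] swap r/2=625/19061: DF=(1 − 625/19061·(0.968600))/(1+625/19061) = 15/16 ≈ 0.937500
step 3 [1.5y] bond c/2=29/800: DF=(7937501/8000000 − 29/800·(0.968600+0.937500))/(1+29/800) = 2227/2500 ≈ 0.890800
step 4 [2y] bond c/2=1/40: DF=(4691/5000 − 1/40·(0.968600+0.937500+0.890800))/(1+1/40) = 8471/10000 ≈ 0.847100
step 5 [2.5y] zero: DF = P = 2061/2500 ≈ 0.824400
step 6 [3y] bond c/2=13/800: DF=(7249931/8000000 − 13/800·(0.968600+0.937500+0.890800+0.847100+0.824400))/(1+13/800) = 8203/10000 ≈ 0.820300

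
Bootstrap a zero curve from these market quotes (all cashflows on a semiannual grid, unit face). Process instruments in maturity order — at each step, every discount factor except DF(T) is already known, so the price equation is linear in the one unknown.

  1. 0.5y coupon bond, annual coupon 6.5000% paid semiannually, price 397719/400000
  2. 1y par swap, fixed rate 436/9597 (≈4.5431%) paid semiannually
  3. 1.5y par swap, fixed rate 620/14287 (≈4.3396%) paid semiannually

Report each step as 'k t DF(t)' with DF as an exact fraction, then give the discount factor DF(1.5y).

1 1/2 963/1000
2 1 2391/2500
3 3/2 469/500
DF(1.5y) = 469/500 ≈ 0.938000

step 1 [0.5y] bond c/2=13/400: DF=(397719/400000 − 13/400·(0))/(1+13/400) = 963/1000 ≈ 0.963000
step 2 [1y] swap r/2=218/9597: DF=(1 − 218/9597·(0.963000))/(1+218/9597) = 2391/2500 ≈ 0.956400
step 3 [1.5y] swap r/2=310/14287: DF=(1 − 310/14287·(0.963000+0.956400))/(1+310/14287) = 469/500 ≈ 0.938000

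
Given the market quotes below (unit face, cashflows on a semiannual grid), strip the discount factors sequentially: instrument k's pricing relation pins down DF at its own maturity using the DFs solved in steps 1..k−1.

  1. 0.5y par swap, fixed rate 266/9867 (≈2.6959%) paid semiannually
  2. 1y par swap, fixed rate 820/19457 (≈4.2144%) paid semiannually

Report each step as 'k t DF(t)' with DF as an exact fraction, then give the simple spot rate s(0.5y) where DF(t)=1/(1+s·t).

step 1 [0.5y] swap r/2=133/9867: DF=(1 − 133/9867·(0))/(1+133/9867) = 9867/10000 ≈ 0.986700
step 2 [1y] swap r/2=410/19457: DF=(1 − 410/19457·(0.986700))/(1+410/19457) = 959/1000 ≈ 0.959000

1 1/2 9867/10000
2 1 959/1000
s(0.5y) = (1/(9867/10000) − 1)/(1/2) = 266/9867 ≈ 2.6959%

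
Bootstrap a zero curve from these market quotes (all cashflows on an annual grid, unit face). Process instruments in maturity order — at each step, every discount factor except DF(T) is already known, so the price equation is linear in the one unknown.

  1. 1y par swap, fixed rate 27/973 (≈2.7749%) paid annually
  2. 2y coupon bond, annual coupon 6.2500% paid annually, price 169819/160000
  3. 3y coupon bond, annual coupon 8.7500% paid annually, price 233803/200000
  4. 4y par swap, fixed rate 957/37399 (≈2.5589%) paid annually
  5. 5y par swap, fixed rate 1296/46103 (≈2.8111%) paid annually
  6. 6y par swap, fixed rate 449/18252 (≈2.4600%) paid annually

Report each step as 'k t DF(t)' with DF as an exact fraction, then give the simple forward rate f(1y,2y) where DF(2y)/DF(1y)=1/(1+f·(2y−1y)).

step 1 [1y] swap r/1=27/973: DF=(1 − 27/973·(0))/(1+27/973) = 973/1000 ≈ 0.973000
step 2 [2y] bond c/1=1/16: DF=(169819/160000 − 1/16·(0.973000))/(1+1/16) = 9417/10000 ≈ 0.941700
step 3 [3y] bond c/1=7/80: DF=(233803/200000 − 7/80·(0.973000+0.941700))/(1+7/80) = 9209/10000 ≈ 0.920900
step 4 [4y] swap r/1=957/37399: DF=(1 − 957/37399·(0.973000+0.941700+0.920900))/(1+957/37399) = 9043/10000 ≈ 0.904300
step 5 [5y] swap r/1=1296/46103: DF=(1 − 1296/46103·(0.973000+0.941700+0.920900+0.904300))/(1+1296/46103) = 544/625 ≈ 0.870400
step 6 [6y] swap r/1=449/18252: DF=(1 − 449/18252·(0.973000+0.941700+0.920900+0.904300+0.870400))/(1+449/18252) = 8653/10000 ≈ 0.865300

1 1 973/1000
2 2 9417/10000
3 3 9209/10000
4 4 9043/10000
5 5 544/625
6 6 8653/10000
f(1y,2y) = ((973/1000)/(9417/10000) − 1)/(1) = 313/9417 ≈ 3.3238%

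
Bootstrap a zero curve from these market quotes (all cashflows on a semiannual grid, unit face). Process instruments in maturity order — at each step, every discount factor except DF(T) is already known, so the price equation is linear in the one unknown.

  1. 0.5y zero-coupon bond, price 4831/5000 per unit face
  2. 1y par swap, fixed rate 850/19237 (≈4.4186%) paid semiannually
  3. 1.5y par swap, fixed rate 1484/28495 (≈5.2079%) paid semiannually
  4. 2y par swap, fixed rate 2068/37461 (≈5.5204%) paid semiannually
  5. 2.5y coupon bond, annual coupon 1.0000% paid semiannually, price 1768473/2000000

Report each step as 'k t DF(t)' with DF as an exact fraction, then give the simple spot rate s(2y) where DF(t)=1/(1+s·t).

step 1 [0.5y] zero: DF = P = 4831/5000 ≈ 0.966200
step 2 [1y] swap r/2=425/19237: DF=(1 − 425/19237·(0.966200))/(1+425/19237) = 383/400 ≈ 0.957500
step 3 [1.5y] swap r/2=742/28495: DF=(1 − 742/28495·(0.966200+0.957500))/(1+742/28495) = 4629/5000 ≈ 0.925800
step 4 [2y] swap r/2=1034/37461: DF=(1 − 1034/37461·(0.966200+0.957500+0.925800))/(1+1034/37461) = 4483/5000 ≈ 0.896600
step 5 [2.5y] bond c/2=1/200: DF=(1768473/2000000 − 1/200·(0.966200+0.957500+0.925800+0.896600))/(1+1/200) = 2153/2500 ≈ 0.861200

1 1/2 4831/5000
2 1 383/400
3 3/2 4629/5000
4 2 4483/5000
5 5/2 2153/2500
s(2y) = (1/(4483/5000) − 1)/(2) = 517/8966 ≈ 5.7662%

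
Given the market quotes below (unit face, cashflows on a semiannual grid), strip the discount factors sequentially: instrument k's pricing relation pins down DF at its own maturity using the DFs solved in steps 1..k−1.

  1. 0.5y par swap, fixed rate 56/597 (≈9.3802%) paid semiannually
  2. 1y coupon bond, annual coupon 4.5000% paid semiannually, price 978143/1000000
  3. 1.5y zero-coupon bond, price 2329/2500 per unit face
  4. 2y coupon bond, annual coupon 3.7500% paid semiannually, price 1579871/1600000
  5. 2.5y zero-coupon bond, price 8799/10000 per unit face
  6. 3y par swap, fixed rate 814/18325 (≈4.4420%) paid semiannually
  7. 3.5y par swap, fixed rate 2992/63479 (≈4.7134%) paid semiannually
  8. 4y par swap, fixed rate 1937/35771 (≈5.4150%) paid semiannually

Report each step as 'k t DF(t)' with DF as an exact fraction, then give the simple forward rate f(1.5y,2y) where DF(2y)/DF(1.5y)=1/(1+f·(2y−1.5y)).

1 1/2 597/625
2 1 2339/2500
3 3/2 2329/2500
4 2 9173/10000
5 5/2 8799/10000
6 3 8779/10000
7 7/2 1063/1250
8 4 8063/10000
f(1.5y,2y) = ((2329/2500)/(9173/10000) − 1)/(1/2) = 286/9173 ≈ 3.1178%

step 1 [0.5y] swap r/2=28/597: DF=(1 − 28/597·(0))/(1+28/597) = 597/625 ≈ 0.955200
step 2 [1y] bond c/2=9/400: DF=(978143/1000000 − 9/400·(0.955200))/(1+9/400) = 2339/2500 ≈ 0.935600
step 3 [1.5y] zero: DF = P = 2329/2500 ≈ 0.931600
step 4 [2y] bond c/2=3/160: DF=(1579871/1600000 − 3/160·(0.955200+0.935600+0.931600))/(1+3/160) = 9173/10000 ≈ 0.917300
step 5 [2.5y] zero: DF = P = 8799/10000 ≈ 0.879900
step 6 [3y] swap r/2=407/18325: DF=(1 − 407/18325·(0.955200+0.935600+0.931600+0.917300+0.879900))/(1+407/18325) = 8779/10000 ≈ 0.877900
step 7 [3.5y] swap r/2=1496/63479: DF=(1 − 1496/63479·(0.955200+0.935600+0.931600+0.917300+0.879900+0.877900))/(1+1496/63479) = 1063/1250 ≈ 0.850400
step 8 [4y] swap r/2=1937/71542: DF=(1 − 1937/71542·(0.955200+0.935600+0.931600+0.917300+0.879900+0.877900+0.850400))/(1+1937/71542) = 8063/10000 ≈ 0.806300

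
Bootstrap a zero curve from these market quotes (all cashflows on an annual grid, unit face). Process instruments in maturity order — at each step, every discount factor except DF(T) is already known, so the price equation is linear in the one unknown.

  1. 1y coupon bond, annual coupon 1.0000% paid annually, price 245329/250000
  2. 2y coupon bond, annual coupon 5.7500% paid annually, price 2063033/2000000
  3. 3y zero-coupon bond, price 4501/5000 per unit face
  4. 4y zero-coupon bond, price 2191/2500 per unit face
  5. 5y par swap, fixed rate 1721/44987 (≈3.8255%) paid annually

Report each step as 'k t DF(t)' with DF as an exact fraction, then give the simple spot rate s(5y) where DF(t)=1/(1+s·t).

step 1 [1y] bond c/1=1/100: DF=(245329/250000 − 1/100·(0))/(1+1/100) = 2429/2500 ≈ 0.971600
step 2 [2y] bond c/1=23/400: DF=(2063033/2000000 − 23/400·(0.971600))/(1+23/400) = 4613/5000 ≈ 0.922600
step 3 [3y] zero: DF = P = 4501/5000 ≈ 0.900200
step 4 [4y] zero: DF = P = 2191/2500 ≈ 0.876400
step 5 [5y] swap r/1=1721/44987: DF=(1 − 1721/44987·(0.971600+0.922600+0.900200+0.876400))/(1+1721/44987) = 8279/10000 ≈ 0.827900

1 1 2429/2500
2 2 4613/5000
3 3 4501/5000
4 4 2191/2500
5 5 8279/10000
s(5y) = (1/(8279/10000) − 1)/(5) = 1721/41395 ≈ 4.1575%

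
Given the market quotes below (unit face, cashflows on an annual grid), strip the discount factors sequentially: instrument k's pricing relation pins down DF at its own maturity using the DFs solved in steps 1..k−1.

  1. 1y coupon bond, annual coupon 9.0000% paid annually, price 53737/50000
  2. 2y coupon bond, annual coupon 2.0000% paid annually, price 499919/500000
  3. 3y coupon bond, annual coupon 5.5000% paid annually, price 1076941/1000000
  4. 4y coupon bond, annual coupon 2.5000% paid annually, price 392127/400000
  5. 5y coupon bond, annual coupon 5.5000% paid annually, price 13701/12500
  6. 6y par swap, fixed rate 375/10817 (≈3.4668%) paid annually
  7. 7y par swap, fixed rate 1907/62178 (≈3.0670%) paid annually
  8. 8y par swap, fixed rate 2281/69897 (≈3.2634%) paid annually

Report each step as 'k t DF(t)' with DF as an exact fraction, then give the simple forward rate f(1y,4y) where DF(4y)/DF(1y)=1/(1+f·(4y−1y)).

1 1 493/500
2 2 9609/10000
3 3 9193/10000
4 4 1773/2000
5 5 8433/10000
6 6 13/16
7 7 8093/10000
8 8 7719/10000
f(1y,4y) = ((493/500)/(1773/2000) − 1)/(3) = 199/5319 ≈ 3.7413%

step 1 [1y] bond c/1=9/100: DF=(53737/50000 − 9/100·(0))/(1+9/100) = 493/500 ≈ 0.986000
step 2 [2y] bond c/1=1/50: DF=(499919/500000 − 1/50·(0.986000))/(1+1/50) = 9609/10000 ≈ 0.960900
step 3 [3y] bond c/1=11/200: DF=(1076941/1000000 − 11/200·(0.986000+0.960900))/(1+11/200) = 9193/10000 ≈ 0.919300
step 4 [4y] bond c/1=1/40: DF=(392127/400000 − 1/40·(0.986000+0.960900+0.919300))/(1+1/40) = 1773/2000 ≈ 0.886500
step 5 [5y] bond c/1=11/200: DF=(13701/12500 − 11/200·(0.986000+0.960900+0.919300+0.886500))/(1+11/200) = 8433/10000 ≈ 0.843300
step 6 [6y] swap r/1=375/10817: DF=(1 − 375/10817·(0.986000+0.960900+0.919300+0.886500+0.843300))/(1+375/10817) = 13/16 ≈ 0.812500
step 7 [7y] swap r/1=1907/62178: DF=(1 − 1907/62178·(0.986000+0.960900+0.919300+0.886500+0.843300+0.812500))/(1+1907/62178) = 8093/10000 ≈ 0.809300
step 8 [8y] swap r/1=2281/69897: DF=(1 − 2281/69897·(0.986000+0.960900+0.919300+0.886500+0.843300+0.812500+0.809300))/(1+2281/69897) = 7719/10000 ≈ 0.771900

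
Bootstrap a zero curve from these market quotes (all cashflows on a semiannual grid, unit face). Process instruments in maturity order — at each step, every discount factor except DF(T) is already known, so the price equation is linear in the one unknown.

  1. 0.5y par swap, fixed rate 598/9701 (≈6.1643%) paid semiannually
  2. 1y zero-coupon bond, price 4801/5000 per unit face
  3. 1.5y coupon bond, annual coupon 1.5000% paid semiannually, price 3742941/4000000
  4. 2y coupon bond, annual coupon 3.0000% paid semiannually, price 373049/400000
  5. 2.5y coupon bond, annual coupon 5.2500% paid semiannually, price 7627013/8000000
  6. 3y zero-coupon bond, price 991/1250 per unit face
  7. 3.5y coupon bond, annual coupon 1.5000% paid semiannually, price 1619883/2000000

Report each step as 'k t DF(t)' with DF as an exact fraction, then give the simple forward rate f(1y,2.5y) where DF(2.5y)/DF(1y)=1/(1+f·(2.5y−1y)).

step 1 [0.5y] swap r/2=299/9701: DF=(1 − 299/9701·(0))/(1+299/9701) = 9701/10000 ≈ 0.970100
step 2 [1y] zero: DF = P = 4801/5000 ≈ 0.960200
step 3 [1.5y] bond c/2=3/400: DF=(3742941/4000000 − 3/400·(0.970100+0.960200))/(1+3/400) = 1143/1250 ≈ 0.914400
step 4 [2y] bond c/2=3/200: DF=(373049/400000 − 3/200·(0.970100+0.960200+0.914400))/(1+3/200) = 548/625 ≈ 0.876800
step 5 [2.5y] bond c/2=21/800: DF=(7627013/8000000 − 21/800·(0.970100+0.960200+0.914400+0.876800))/(1+21/800) = 4169/5000 ≈ 0.833800
step 6 [3y] zero: DF = P = 991/1250 ≈ 0.792800
step 7 [3.5y] bond c/2=3/400: DF=(1619883/2000000 − 3/400·(0.970100+0.960200+0.914400+0.876800+0.833800+0.792800))/(1+3/400) = 7641/10000 ≈ 0.764100

1 1/2 9701/10000
2 1 4801/5000
3 3/2 1143/1250
4 2 548/625
5 5/2 4169/5000
6 3 991/1250
7 7/2 7641/10000
f(1y,2.5y) = ((4801/5000)/(4169/5000) − 1)/(3/2) = 1264/12507 ≈ 10.1063%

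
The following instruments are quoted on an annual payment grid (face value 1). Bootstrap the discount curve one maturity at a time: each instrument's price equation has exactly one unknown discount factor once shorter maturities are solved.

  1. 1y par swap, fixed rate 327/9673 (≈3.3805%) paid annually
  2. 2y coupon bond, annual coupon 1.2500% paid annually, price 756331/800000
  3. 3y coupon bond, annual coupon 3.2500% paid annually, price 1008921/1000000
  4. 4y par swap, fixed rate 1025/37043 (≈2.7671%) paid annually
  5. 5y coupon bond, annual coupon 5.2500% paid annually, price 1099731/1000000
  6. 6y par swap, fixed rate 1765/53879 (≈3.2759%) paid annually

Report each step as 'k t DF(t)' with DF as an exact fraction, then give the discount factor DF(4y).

1 1 9673/10000
2 2 4609/5000
3 3 9177/10000
4 4 359/400
5 5 8601/10000
6 6 1647/2000
DF(4y) = 359/400 ≈ 0.897500

step 1 [1y] swap r/1=327/9673: DF=(1 − 327/9673·(0))/(1+327/9673) = 9673/10000 ≈ 0.967300
step 2 [2y] bond c/1=1/80: DF=(756331/800000 − 1/80·(0.967300))/(1+1/80) = 4609/5000 ≈ 0.921800
step 3 [3y] bond c/1=13/400: DF=(1008921/1000000 − 13/400·(0.967300+0.921800))/(1+13/400) = 9177/10000 ≈ 0.917700
step 4 [4y] swap r/1=1025/37043: DF=(1 − 1025/37043·(0.967300+0.921800+0.917700))/(1+1025/37043) = 359/400 ≈ 0.897500
step 5 [5y] bond c/1=21/400: DF=(1099731/1000000 − 21/400·(0.967300+0.921800+0.917700+0.897500))/(1+21/400) = 8601/10000 ≈ 0.860100
step 6 [6y] swap r/1=1765/53879: DF=(1 − 1765/53879·(0.967300+0.921800+0.917700+0.897500+0.860100))/(1+1765/53879) = 1647/2000 ≈ 0.823500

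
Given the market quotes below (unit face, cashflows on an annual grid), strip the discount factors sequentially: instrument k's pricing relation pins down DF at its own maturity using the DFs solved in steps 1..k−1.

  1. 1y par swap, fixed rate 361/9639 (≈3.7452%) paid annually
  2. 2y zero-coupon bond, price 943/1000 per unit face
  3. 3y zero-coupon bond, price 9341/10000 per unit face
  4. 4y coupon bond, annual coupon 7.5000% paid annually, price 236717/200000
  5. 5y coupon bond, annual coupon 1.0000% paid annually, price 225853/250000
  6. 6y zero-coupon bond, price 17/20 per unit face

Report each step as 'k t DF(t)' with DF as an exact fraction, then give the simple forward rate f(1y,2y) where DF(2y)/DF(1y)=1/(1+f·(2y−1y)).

1 1 9639/10000
2 2 943/1000
3 3 9341/10000
4 4 2257/2500
5 5 4287/5000
6 6 17/20
f(1y,2y) = ((9639/10000)/(943/1000) − 1)/(1) = 209/9430 ≈ 2.2163%

step 1 [1y] swap r/1=361/9639: DF=(1 − 361/9639·(0))/(1+361/9639) = 9639/10000 ≈ 0.963900
step 2 [2y] zero: DF = P = 943/1000 ≈ 0.943000
step 3 [3y] zero: DF = P = 9341/10000 ≈ 0.934100
step 4 [4y] bond c/1=3/40: DF=(236717/200000 − 3/40·(0.963900+0.943000+0.934100))/(1+3/40) = 2257/2500 ≈ 0.902800
step 5 [5y] bond c/1=1/100: DF=(225853/250000 − 1/100·(0.963900+0.943000+0.934100+0.902800))/(1+1/100) = 4287/5000 ≈ 0.857400
step 6 [6y] zero: DF = P = 17/20 ≈ 0.850000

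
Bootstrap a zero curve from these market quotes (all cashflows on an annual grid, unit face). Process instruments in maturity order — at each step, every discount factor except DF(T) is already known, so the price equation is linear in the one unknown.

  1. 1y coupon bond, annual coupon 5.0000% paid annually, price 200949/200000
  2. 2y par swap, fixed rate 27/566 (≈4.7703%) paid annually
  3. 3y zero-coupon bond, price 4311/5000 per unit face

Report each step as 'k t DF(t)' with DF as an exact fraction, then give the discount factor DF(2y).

step 1 [1y] bond c/1=1/20: DF=(200949/200000 − 1/20·(0))/(1+1/20) = 9569/10000 ≈ 0.956900
step 2 [2y] swap r/1=27/566: DF=(1 − 27/566·(0.956900))/(1+27/566) = 9109/10000 ≈ 0.910900
step 3 [3y] zero: DF = P = 4311/5000 ≈ 0.862200

1 1 9569/10000
2 2 9109/10000
3 3 4311/5000
DF(2y) = 9109/10000 ≈ 0.910900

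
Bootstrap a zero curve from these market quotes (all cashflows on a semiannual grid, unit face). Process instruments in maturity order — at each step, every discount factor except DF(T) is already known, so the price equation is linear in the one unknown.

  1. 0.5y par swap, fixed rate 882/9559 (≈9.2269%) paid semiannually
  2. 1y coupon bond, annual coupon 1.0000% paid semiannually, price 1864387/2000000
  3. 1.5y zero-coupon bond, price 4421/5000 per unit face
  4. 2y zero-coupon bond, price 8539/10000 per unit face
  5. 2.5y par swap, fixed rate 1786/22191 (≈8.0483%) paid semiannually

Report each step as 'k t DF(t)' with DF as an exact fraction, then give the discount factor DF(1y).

step 1 [0.5y] swap r/2=441/9559: DF=(1 − 441/9559·(0))/(1+441/9559) = 9559/10000 ≈ 0.955900
step 2 [1y] bond c/2=1/200: DF=(1864387/2000000 − 1/200·(0.955900))/(1+1/200) = 2307/2500 ≈ 0.922800
step 3 [1.5y] zero: DF = P = 4421/5000 ≈ 0.884200
step 4 [2y] zero: DF = P = 8539/10000 ≈ 0.853900
step 5 [2.5y] swap r/2=893/22191: DF=(1 − 893/22191·(0.955900+0.922800+0.884200+0.853900))/(1+893/22191) = 4107/5000 ≈ 0.821400

1 1/2 9559/10000
2 1 2307/2500
3 3/2 4421/5000
4 2 8539/10000
5 5/2 4107/5000
DF(1y) = 2307/2500 ≈ 0.922800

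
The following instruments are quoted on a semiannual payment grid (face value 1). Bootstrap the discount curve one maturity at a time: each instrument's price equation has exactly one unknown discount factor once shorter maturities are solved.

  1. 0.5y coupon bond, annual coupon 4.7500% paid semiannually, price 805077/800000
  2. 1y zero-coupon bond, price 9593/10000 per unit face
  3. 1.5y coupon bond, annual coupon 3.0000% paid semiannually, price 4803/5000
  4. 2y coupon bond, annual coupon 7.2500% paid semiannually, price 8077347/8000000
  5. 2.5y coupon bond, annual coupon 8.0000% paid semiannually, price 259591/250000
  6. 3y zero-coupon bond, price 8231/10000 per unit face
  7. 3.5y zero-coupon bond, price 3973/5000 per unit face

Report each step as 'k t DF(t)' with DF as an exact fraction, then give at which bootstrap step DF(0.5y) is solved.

1 1/2 983/1000
2 1 9593/10000
3 3/2 9177/10000
4 2 8743/10000
5 5/2 2137/2500
6 3 8231/10000
7 7/2 3973/5000
DF(0.5y) is solved at step 1

step 1 [0.5y] bond c/2=19/800: DF=(805077/800000 − 19/800·(0))/(1+19/800) = 983/1000 ≈ 0.983000
step 2 [1y] zero: DF = P = 9593/10000 ≈ 0.959300
step 3 [1.5y] bond c/2=3/200: DF=(4803/5000 − 3/200·(0.983000+0.959300))/(1+3/200) = 9177/10000 ≈ 0.917700
step 4 [2y] bond c/2=29/800: DF=(8077347/8000000 − 29/800·(0.983000+0.959300+0.917700))/(1+29/800) = 8743/10000 ≈ 0.874300
step 5 [2.5y] bond c/2=1/25: DF=(259591/250000 − 1/25·(0.983000+0.959300+0.917700+0.874300))/(1+1/25) = 2137/2500 ≈ 0.854800
step 6 [3y] zero: DF = P = 8231/10000 ≈ 0.823100
step 7 [3.5y] zero: DF = P = 3973/5000 ≈ 0.794600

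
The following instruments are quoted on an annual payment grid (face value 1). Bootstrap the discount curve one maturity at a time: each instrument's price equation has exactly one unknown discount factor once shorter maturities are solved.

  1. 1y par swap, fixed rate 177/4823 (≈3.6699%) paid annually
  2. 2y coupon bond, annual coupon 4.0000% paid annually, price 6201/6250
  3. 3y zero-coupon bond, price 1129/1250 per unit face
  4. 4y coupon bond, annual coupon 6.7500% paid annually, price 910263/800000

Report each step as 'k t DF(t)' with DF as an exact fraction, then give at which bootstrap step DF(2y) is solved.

1 1 4823/5000
2 2 9169/10000
3 3 1129/1250
4 4 4449/5000
DF(2y) is solved at step 2

step 1 [1y] swap r/1=177/4823: DF=(1 − 177/4823·(0))/(1+177/4823) = 4823/5000 ≈ 0.964600
step 2 [2y] bond c/1=1/25: DF=(6201/6250 − 1/25·(0.964600))/(1+1/25) = 9169/10000 ≈ 0.916900
step 3 [3y] zero: DF = P = 1129/1250 ≈ 0.903200
step 4 [4y] bond c/1=27/400: DF=(910263/800000 − 27/400·(0.964600+0.916900+0.903200))/(1+27/400) = 4449/5000 ≈ 0.889800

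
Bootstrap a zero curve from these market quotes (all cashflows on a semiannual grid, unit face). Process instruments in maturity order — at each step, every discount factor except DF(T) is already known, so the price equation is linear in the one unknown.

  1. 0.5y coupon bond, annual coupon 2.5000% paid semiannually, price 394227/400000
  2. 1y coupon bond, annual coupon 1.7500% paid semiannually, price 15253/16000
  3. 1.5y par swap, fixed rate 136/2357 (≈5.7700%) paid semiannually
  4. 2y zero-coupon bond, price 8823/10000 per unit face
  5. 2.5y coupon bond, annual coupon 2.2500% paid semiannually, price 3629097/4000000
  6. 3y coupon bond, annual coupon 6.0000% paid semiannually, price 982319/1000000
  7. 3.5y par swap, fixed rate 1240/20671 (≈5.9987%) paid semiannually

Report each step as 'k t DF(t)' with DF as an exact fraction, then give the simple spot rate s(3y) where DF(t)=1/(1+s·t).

step 1 [0.5y] bond c/2=1/80: DF=(394227/400000 − 1/80·(0))/(1+1/80) = 4867/5000 ≈ 0.973400
step 2 [1y] bond c/2=7/800: DF=(15253/16000 − 7/800·(0.973400))/(1+7/800) = 4683/5000 ≈ 0.936600
step 3 [1.5y] swap r/2=68/2357: DF=(1 − 68/2357·(0.973400+0.936600))/(1+68/2357) = 574/625 ≈ 0.918400
step 4 [2y] zero: DF = P = 8823/10000 ≈ 0.882300
step 5 [2.5y] bond c/2=9/800: DF=(3629097/4000000 − 9/800·(0.973400+0.936600+0.918400+0.882300))/(1+9/800) = 8559/10000 ≈ 0.855900
step 6 [3y] bond c/2=3/100: DF=(982319/1000000 − 3/100·(0.973400+0.936600+0.918400+0.882300+0.855900))/(1+3/100) = 8207/10000 ≈ 0.820700
step 7 [3.5y] swap r/2=620/20671: DF=(1 − 620/20671·(0.973400+0.936600+0.918400+0.882300+0.855900+0.820700))/(1+620/20671) = 407/500 ≈ 0.814000

1 1/2 4867/5000
2 1 4683/5000
3 3/2 574/625
4 2 8823/10000
5 5/2 8559/10000
6 3 8207/10000
7 7/2 407/500
s(3y) = (1/(8207/10000) − 1)/(3) = 1793/24621 ≈ 7.2824%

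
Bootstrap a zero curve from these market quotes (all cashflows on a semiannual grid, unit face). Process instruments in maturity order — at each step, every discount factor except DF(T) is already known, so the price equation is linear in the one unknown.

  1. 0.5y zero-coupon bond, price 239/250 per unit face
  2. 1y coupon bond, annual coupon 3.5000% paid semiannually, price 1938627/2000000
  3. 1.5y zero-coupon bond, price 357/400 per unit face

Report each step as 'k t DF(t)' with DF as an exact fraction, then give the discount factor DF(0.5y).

step 1 [0.5y] zero: DF = P = 239/250 ≈ 0.956000
step 2 [1y] bond c/2=7/400: DF=(1938627/2000000 − 7/400·(0.956000))/(1+7/400) = 4681/5000 ≈ 0.936200
step 3 [1.5y] zero: DF = P = 357/400 ≈ 0.892500

1 1/2 239/250
2 1 4681/5000
3 3/2 357/400
DF(0.5y) = 239/250 ≈ 0.956000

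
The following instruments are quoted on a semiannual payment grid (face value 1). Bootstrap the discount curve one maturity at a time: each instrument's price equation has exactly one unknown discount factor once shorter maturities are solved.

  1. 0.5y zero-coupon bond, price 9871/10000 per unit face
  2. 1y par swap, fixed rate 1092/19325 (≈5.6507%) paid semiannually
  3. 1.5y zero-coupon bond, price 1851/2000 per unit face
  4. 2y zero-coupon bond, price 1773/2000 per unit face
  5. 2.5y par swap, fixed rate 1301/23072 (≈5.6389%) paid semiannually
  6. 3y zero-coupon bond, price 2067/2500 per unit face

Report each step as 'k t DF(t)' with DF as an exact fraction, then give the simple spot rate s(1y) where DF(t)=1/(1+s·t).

1 1/2 9871/10000
2 1 4727/5000
3 3/2 1851/2000
4 2 1773/2000
5 5/2 8699/10000
6 3 2067/2500
s(1y) = (1/(4727/5000) − 1)/(1) = 273/4727 ≈ 5.7753%

step 1 [0.5y] zero: DF = P = 9871/10000 ≈ 0.987100
step 2 [1y] swap r/2=546/19325: DF=(1 − 546/19325·(0.987100))/(1+546/19325) = 4727/5000 ≈ 0.945400
step 3 [1.5y] zero: DF = P = 1851/2000 ≈ 0.925500
step 4 [2y] zero: DF = P = 1773/2000 ≈ 0.886500
step 5 [2.5y] swap r/2=1301/46144: DF=(1 − 1301/46144·(0.987100+0.945400+0.925500+0.886500))/(1+1301/46144) = 8699/10000 ≈ 0.869900
step 6 [3y] zero: DF = P = 2067/2500 ≈ 0.826800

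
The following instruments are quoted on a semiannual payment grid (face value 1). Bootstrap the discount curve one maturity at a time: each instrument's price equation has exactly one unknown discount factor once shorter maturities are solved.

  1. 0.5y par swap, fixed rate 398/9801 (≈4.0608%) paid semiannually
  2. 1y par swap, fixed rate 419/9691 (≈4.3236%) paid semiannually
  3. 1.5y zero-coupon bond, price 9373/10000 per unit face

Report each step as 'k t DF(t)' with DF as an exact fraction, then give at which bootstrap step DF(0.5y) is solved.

step 1 [0.5y] swap r/2=199/9801: DF=(1 − 199/9801·(0))/(1+199/9801) = 9801/10000 ≈ 0.980100
step 2 [1y] swap r/2=419/19382: DF=(1 − 419/19382·(0.980100))/(1+419/19382) = 9581/10000 ≈ 0.958100
step 3 [1.5y] zero: DF = P = 9373/10000 ≈ 0.937300

1 1/2 9801/10000
2 1 9581/10000
3 3/2 9373/10000
DF(0.5y) is solved at step 1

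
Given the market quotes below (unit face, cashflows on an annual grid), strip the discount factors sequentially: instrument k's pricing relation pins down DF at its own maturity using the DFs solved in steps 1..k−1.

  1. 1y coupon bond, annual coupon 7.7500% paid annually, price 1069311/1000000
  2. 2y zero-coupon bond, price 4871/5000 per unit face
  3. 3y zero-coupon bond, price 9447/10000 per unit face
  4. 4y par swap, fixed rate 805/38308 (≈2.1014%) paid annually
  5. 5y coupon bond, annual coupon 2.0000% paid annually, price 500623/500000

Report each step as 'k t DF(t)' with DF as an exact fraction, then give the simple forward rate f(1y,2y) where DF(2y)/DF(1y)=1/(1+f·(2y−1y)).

1 1 2481/2500
2 2 4871/5000
3 3 9447/10000
4 4 1839/2000
5 5 1813/2000
f(1y,2y) = ((2481/2500)/(4871/5000) − 1)/(1) = 91/4871 ≈ 1.8682%

step 1 [1y] bond c/1=31/400: DF=(1069311/1000000 − 31/400·(0))/(1+31/400) = 2481/2500 ≈ 0.992400
step 2 [2y] zero: DF = P = 4871/5000 ≈ 0.974200
step 3 [3y] zero: DF = P = 9447/10000 ≈ 0.944700
step 4 [4y] swap r/1=805/38308: DF=(1 − 805/38308·(0.992400+0.974200+0.944700))/(1+805/38308) = 1839/2000 ≈ 0.919500
step 5 [5y] bond c/1=1/50: DF=(500623/500000 − 1/50·(0.992400+0.974200+0.944700+0.919500))/(1+1/50) = 1813/2000 ≈ 0.906500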